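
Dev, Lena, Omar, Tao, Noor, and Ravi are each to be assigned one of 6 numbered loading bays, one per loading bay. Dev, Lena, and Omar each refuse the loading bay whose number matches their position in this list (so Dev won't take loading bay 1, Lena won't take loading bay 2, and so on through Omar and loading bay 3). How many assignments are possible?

Let Aᵢ (for i ∈ {1, 2, 3}) be the placements that put person i in their forbidden loading bay. Any j of these fix j positions, leaving (6−j)! ways to fill the rest, and there are C(3,j) ways to pick which j.
By inclusion–exclusion, the number of valid placements is Σ_{j=0}^{3} (−1)^j C(3,j)·(6−j)!.
Computing: 720 − 360 + 72 − 6 = 426.

426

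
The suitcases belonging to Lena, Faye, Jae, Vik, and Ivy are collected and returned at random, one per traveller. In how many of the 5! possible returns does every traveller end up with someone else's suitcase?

44

This is the derangement count D_5: permutations of 5 items with no fixed point.
By inclusion–exclusion this is Σ_{j=0}^{5} (−1)^j C(5,j)·(5−j)!.
Computing: 120 − 120 + 60 − 20 + 5 − 1 = 44.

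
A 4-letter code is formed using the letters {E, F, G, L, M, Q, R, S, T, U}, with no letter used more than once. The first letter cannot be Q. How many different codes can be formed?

The first letter has 10−1 = 9 choices (anything except Q).
The remaining 3 letters are filled from the other 9 symbols without repetition: 9 × 8 × 7 = 504.
Total: 9 × 504 = 4536.

4536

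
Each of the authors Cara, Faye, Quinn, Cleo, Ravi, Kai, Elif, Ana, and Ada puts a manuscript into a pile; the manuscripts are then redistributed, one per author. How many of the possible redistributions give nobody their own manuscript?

Let Aᵢ be the assignments in which author i gets their own manuscript. We want the size of the complement of A₁∪…∪A_9.
By inclusion–exclusion this is Σ_{j=0}^{9} (−1)^j C(9,j)·(9−j)!.
Computing: 362880 − 362880 + 181440 − 60480 + 15120 − 3024 + 504 − 72 + 9 − 1 = 133496.

133496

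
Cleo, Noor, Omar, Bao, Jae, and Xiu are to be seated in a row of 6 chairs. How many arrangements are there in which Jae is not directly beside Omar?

480

There are 6! = 720 arrangements in all. If Jae and Omar are adjacent, merging them into one block gives 2·(5)! = 240 arrangements.
Complementary counting: 720 − 240 = 480.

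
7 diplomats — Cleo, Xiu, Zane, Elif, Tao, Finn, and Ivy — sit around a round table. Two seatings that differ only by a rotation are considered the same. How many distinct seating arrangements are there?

720

Seat Cleo anywhere (absorbing the rotational symmetry), then permute the other 6: (6)! = 720.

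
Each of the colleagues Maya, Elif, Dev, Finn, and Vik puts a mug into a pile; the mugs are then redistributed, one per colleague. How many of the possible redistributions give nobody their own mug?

44

Let Aᵢ be the assignments in which colleague i gets their own mug. We want the size of the complement of A₁∪…∪A_5.
By inclusion–exclusion this is Σ_{j=0}^{5} (−1)^j C(5,j)·(5−j)!.
Computing: 120 − 120 + 60 − 20 + 5 − 1 = 44.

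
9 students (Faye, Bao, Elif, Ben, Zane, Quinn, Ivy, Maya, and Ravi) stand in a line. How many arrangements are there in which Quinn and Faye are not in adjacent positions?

282240

Of the 9! = 362880 arrangements, those with Quinn and Faye adjacent number 2 × 8! = 80640 (treat the pair as a block with 2 internal orders).
Complementary counting: 362880 − 80640 = 282240.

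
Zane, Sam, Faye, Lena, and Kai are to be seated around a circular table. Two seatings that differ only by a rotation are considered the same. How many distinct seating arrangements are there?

Seat Zane anywhere (absorbing the rotational symmetry), then permute the other 4: (4)! = 24.

24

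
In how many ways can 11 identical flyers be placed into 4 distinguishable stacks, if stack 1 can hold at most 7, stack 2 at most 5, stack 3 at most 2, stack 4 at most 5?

88

By stars and bars, unrestricted non-negative solutions to x_1+…+x_4 = 11 number C(11+3,3) = 364.
Subtract solutions that violate a single cap (substitute x_i' = x_i − (cap_i+1)): x_1 ≥ 8 gives C(6,3) = 20; x_2 ≥ 6 gives C(8,3) = 56; x_3 ≥ 3 gives C(11,3) = 165; x_4 ≥ 6 gives C(8,3) = 56. Together 297.
Add back pairs where two caps are both exceeded: 0 + 1 + 0 + 10 + 0 + 10 = 21.
By inclusion–exclusion the count is 364 − 297 + 21 = 88.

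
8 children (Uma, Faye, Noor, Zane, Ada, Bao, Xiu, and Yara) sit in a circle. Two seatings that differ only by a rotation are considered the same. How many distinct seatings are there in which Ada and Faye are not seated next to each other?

Without the restriction there are (7)! = 5040 seatings.
Those with Ada next to Faye: fuse the pair into one unit and seat 7 units around a circle — 2·(6)! = 1440.
Subtracting, 5040 − 1440 = 3600.

3600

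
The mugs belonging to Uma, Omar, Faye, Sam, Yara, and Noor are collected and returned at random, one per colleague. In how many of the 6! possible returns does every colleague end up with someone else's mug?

265

Count assignments avoiding every fixed point. For any j of the 6 colleagues fixed to their own mug, the other 6−j can be arranged in (6−j)! ways.
By inclusion–exclusion this is Σ_{j=0}^{6} (−1)^j C(6,j)·(6−j)!.
Computing: 720 − 720 + 360 − 120 + 30 − 6 + 1 = 265.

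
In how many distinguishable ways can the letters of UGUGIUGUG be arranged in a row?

630

The 9 letters of UGUGIUGUG have repeats: G appearing 4 times and U appearing 4 times.
The number of distinct arrangements is 9!/(4!·4!) = 362880/576 = 630.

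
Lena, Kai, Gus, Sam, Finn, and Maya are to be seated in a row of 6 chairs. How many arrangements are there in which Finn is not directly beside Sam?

Of the 6! = 720 arrangements, those with Finn and Sam adjacent number 2 × 5! = 240 (treat the pair as a block with 2 internal orders).
So 720 − 240 = 480 arrangements keep them apart.

480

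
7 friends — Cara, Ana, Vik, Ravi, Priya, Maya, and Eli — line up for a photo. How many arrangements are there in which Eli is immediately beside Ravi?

1440

Glue Eli and Ravi into one block (2 internal orders), leaving 6 units to arrange in a row.
So the count is 2·(6)! = 1440.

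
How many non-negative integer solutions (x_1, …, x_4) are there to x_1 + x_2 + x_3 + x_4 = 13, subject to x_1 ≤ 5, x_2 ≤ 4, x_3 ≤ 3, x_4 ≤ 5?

Ignoring the caps, the number of non-negative solutions to x_1+…+x_4 = 13 is C(16,3) = 560.
Subtract solutions that violate a single cap (substitute x_i' = x_i − (cap_i+1)): x_1 ≥ 6 gives C(10,3) = 120; x_2 ≥ 5 gives C(11,3) = 165; x_3 ≥ 4 gives C(12,3) = 220; x_4 ≥ 6 gives C(10,3) = 120. Together 625.
Add back pairs where two caps are both exceeded: 10 + 20 + 4 + 35 + 10 + 20 = 99.
By inclusion–exclusion the count is 560 − 625 + 99 = 34.

34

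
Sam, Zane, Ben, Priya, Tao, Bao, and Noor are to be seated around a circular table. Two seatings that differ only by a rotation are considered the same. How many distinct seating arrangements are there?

Fix one person's seat to break rotational symmetry; the remaining 6 people can be arranged in (6)! = 720 ways.

720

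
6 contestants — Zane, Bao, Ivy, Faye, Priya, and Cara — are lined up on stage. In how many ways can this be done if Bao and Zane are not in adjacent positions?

There are 6! = 720 arrangements in all. If Bao and Zane are adjacent, merging them into one block gives 2·(5)! = 240 arrangements.
Complementary counting: 720 − 240 = 480.

480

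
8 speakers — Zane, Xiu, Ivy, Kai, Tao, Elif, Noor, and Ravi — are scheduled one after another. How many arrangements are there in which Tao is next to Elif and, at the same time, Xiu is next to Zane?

Treat {Tao,Elif} as one block (2 orders) and {Xiu,Zane} as another (2 orders).
That leaves 6 units to arrange: 2 × 2 × 6! = 4 × 720 = 2880.

2880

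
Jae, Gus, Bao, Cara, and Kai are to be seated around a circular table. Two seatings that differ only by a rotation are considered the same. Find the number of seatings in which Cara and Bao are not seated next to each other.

12

All circular seatings of 5 people number (4)! = 24.
Seatings with Cara beside Bao: treat them as a block with 2 internal orders, giving 2 × (3)! = 12.
Subtracting, 24 − 12 = 12.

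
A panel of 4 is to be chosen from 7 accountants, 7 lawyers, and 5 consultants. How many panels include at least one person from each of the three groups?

With no constraint there are C(19,4) = 3876 possible selections.
Subtract selections that omit an entire group: no accountants → C(12,4) = 495; no lawyers → C(12,4) = 495; no consultants → C(14,4) = 1001.
Add back selections omitting two groups (i.e. drawn from a single group): C(7,4) + C(7,4) + C(5,4) = 75.
By inclusion–exclusion: 3876 − 1991 + 75 = 1960.

1960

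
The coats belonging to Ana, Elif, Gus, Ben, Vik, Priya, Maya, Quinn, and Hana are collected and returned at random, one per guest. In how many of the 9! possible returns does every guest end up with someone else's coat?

133496

This is the derangement count D_9: permutations of 9 items with no fixed point.
By inclusion–exclusion this is Σ_{j=0}^{9} (−1)^j C(9,j)·(9−j)!.
Computing: 362880 − 362880 + 181440 − 60480 + 15120 − 3024 + 504 − 72 + 9 − 1 = 133496.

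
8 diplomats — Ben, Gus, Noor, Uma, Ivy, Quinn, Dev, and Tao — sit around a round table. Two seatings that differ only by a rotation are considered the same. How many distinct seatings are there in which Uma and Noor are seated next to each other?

Treat {Uma, Noor} as one unit (2 internal orders) and seat the resulting 7 units around the table: (6)! circular arrangements.
So 2 × (6)! = 2 × 720 = 1440.

1440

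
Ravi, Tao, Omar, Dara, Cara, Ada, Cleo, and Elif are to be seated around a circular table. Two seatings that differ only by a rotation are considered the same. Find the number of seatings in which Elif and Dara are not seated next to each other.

3600

Without the restriction there are (7)! = 5040 seatings.
Those with Elif next to Dara: fuse the pair into one unit and seat 7 units around a circle — 2·(6)! = 1440.
Subtracting, 5040 − 1440 = 3600.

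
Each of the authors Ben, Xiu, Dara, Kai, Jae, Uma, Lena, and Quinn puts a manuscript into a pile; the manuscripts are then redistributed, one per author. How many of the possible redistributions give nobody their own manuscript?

This is the derangement count D_8: permutations of 8 items with no fixed point.
By inclusion–exclusion this is Σ_{j=0}^{8} (−1)^j C(8,j)·(8−j)!.
Computing: 40320 − 40320 + 20160 − 6720 + 1680 − 336 + 56 − 8 + 1 = 14833.

14833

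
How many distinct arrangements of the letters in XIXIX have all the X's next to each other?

Treat the 3 copies of X as a single block. The multiset to arrange is then {XXX, I, I}, 3 items in all.
That gives (3)!/(2!) = 3 arrangements.

3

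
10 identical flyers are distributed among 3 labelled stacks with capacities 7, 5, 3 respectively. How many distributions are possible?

Ignoring the caps, the number of non-negative solutions to x_1+…+x_3 = 10 is C(12,2) = 66.
Subtract solutions that violate a single cap (substitute x_i' = x_i − (cap_i+1)): x_1 ≥ 8 gives C(4,2) = 6; x_2 ≥ 6 gives C(6,2) = 15; x_3 ≥ 4 gives C(8,2) = 28. Together 49.
Add back pairs where two caps are both exceeded: 0 + 0 + 1 = 1.
By inclusion–exclusion the count is 66 − 49 + 1 = 18.

18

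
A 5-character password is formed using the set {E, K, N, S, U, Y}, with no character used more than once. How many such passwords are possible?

720

With no repetition, fill the 5 characters in order: 6 choices, then 5, down to 2.
6 × 5 × 4 × 3 × 2 = 720.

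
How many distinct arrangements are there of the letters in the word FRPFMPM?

The 7 letters of FRPFMPM have repeats: F appearing twice, M appearing twice, and P appearing twice.
The number of distinct arrangements is 7!/(2!·2!·2!) = 5040/8 = 630.

630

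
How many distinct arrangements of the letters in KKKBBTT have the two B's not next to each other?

150

Total arrangements of KKKBBTT: 7!/(3!·2!·2!) = 210.
Arrangements with the B's together: treat BB as one letter, giving (6)!/(3!·2!) = 60.
Subtracting, 210 − 60 = 150 arrangements keep the B's apart.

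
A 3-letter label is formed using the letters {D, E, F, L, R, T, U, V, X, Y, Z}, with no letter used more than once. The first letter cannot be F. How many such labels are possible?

The first letter has 11−1 = 10 choices (anything except F).
The remaining 2 letters are filled from the other 10 symbols without repetition: 10 × 9 = 90.
Total: 10 × 90 = 900.

900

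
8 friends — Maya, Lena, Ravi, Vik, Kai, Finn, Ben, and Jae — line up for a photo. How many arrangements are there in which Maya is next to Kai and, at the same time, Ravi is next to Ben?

2880

Treat {Maya,Kai} as one block (2 orders) and {Ravi,Ben} as another (2 orders).
That leaves 6 units to arrange: 2 × 2 × 6! = 4 × 720 = 2880.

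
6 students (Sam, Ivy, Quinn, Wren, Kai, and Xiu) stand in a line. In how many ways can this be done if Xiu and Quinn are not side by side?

There are 6! = 720 arrangements in all. If Xiu and Quinn are adjacent, merging them into one block gives 2·(5)! = 240 arrangements.
So 720 − 240 = 480 arrangements keep them apart.

480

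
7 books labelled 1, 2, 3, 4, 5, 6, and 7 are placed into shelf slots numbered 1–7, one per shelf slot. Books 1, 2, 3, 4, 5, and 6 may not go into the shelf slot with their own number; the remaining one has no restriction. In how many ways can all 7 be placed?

Let Aᵢ (for 1 ≤ i ≤ 6) be the placements that put book i in its forbidden shelf slot. Any j of these fix j positions, leaving (7−j)! ways to fill the rest, and there are C(6,j) ways to pick which j.
By inclusion–exclusion, the number of valid placements is Σ_{j=0}^{6} (−1)^j C(6,j)·(7−j)!.
Computing: 5040 − 4320 + 1800 − 480 + 90 − 12 + 1 = 2119.

2119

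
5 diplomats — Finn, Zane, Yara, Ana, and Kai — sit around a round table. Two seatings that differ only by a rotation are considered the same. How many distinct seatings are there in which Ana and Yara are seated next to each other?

12

Treat {Ana, Yara} as one unit (2 internal orders) and seat the resulting 4 units around the table: (3)! circular arrangements.
So 2 × (3)! = 2 × 6 = 12.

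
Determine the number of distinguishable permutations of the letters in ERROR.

Letter multiplicities in ERROR: E×1, O×1, R×3.
Dividing 5! = 120 by 3! = 6 for the repeated letters gives 20.

20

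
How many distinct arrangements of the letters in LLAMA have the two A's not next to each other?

18

Total arrangements of LLAMA: 5!/(2!·2!) = 30.
Arrangements with the A's together: treat AA as one letter, giving (4)!/(2!) = 12.
Subtracting, 30 − 12 = 18 arrangements keep the A's apart.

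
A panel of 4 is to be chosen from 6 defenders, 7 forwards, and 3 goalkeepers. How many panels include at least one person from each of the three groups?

819

Total 4-person selections from all 16: C(16,4) = 1820.
Selections missing a whole group: no defenders → C(10,4) = 210; no forwards → C(9,4) = 126; no goalkeepers → C(13,4) = 715.
Add back selections omitting two groups (i.e. drawn from a single group): C(6,4) + C(7,4) + C(3,4) = 50.
By inclusion–exclusion: 1820 − 1051 + 50 = 819.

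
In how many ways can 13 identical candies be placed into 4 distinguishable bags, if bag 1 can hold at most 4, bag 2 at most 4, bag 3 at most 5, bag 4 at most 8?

115

Without the upper bounds there are C(16,3) = 560 ways to split 13 among 4 bags.
Subtract solutions that violate a single cap (substitute x_i' = x_i − (cap_i+1)): x_1 ≥ 5 gives C(11,3) = 165; x_2 ≥ 5 gives C(11,3) = 165; x_3 ≥ 6 gives C(10,3) = 120; x_4 ≥ 9 gives C(7,3) = 35. Together 485.
Add back pairs where two caps are both exceeded: 20 + 10 + 0 + 10 + 0 + 0 = 40.
By inclusion–exclusion the count is 560 − 485 + 40 = 115.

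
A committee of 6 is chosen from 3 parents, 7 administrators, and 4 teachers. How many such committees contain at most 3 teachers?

2958

Split by how many teachers are chosen (0 through 3).
Sum: C(4,0)·C(10,6) + C(4,1)·C(10,5) + C(4,2)·C(10,4) + C(4,3)·C(10,3) = 210 + 1008 + 1260 + 480 = 2958.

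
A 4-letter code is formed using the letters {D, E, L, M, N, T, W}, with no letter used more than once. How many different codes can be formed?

This is a permutation of 4 out of 7: P(7,4) = 7!/3!.
7 × 6 × 5 × 4 = 840.

840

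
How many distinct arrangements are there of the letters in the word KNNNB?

The 5 letters of KNNNB have repeats: N appearing 3 times.
Dividing 5! = 120 by 3! = 6 for the repeated letters gives 20.

20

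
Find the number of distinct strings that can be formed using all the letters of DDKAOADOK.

7560

Letter multiplicities in DDKAOADOK: A×2, D×3, K×2, O×2.
Dividing 9! = 362880 by 3!·2!·2!·2! = 48 for the repeated letters gives 7560.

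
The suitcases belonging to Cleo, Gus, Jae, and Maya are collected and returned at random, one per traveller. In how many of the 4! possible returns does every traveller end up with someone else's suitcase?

9

Count assignments avoiding every fixed point. For any j of the 4 travellers fixed to their own suitcase, the other 4−j can be arranged in (4−j)! ways.
By inclusion–exclusion this is Σ_{j=0}^{4} (−1)^j C(4,j)·(4−j)!.
Computing: 24 − 24 + 12 − 4 + 1 = 9.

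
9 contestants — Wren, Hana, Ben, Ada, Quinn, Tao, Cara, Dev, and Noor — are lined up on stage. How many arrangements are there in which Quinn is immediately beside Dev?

Place the 7 others and the Quinn-Dev pair as 8 objects in a line; the pair has 2 internal arrangements.
So the count is 2·(8)! = 80640.

80640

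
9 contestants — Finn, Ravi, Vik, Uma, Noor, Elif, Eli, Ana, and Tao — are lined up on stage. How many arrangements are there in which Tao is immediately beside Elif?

Treat {Tao, Elif} as a single unit. There are 8 units to order, and the pair itself can be ordered 2 ways.
So the count is 2·(8)! = 80640.

80640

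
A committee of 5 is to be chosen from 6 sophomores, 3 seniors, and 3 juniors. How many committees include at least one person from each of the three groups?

540

With no constraint there are C(12,5) = 792 possible selections.
Selections missing a whole group: no sophomores → C(6,5) = 6; no seniors → C(9,5) = 126; no juniors → C(9,5) = 126.
Add back selections omitting two groups (i.e. drawn from a single group): C(6,5) + C(3,5) + C(3,5) = 6.
By inclusion–exclusion: 792 − 258 + 6 = 540.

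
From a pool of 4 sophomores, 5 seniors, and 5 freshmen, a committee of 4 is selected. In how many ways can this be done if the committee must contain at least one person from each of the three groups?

550

Total 4-person selections from all 14: C(14,4) = 1001.
Selections missing a whole group: no sophomores → C(10,4) = 210; no seniors → C(9,4) = 126; no freshmen → C(9,4) = 126.
Add back selections omitting two groups (i.e. drawn from a single group): C(4,4) + C(5,4) + C(5,4) = 11.
By inclusion–exclusion: 1001 − 462 + 11 = 550.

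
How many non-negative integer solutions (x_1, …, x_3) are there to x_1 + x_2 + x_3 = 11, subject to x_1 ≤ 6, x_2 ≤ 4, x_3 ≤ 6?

20

Ignoring the caps, the number of non-negative solutions to x_1+…+x_3 = 11 is C(13,2) = 78.
Subtract solutions that violate a single cap (substitute x_i' = x_i − (cap_i+1)): x_1 ≥ 7 gives C(6,2) = 15; x_2 ≥ 5 gives C(8,2) = 28; x_3 ≥ 7 gives C(6,2) = 15. Together 58.
No two caps can be exceeded simultaneously, so the pair terms are all 0.
By inclusion–exclusion the count is 78 − 58 + 0 = 20.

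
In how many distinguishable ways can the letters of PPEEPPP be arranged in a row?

21

Letter multiplicities in PPEEPPP: E×2, P×5.
The number of distinct arrangements is 7!/(5!·2!) = 5040/240 = 21.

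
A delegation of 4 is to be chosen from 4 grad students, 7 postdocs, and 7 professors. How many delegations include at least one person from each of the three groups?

Total 4-person selections from all 18: C(18,4) = 3060.
Selections missing a whole group: no grad students → C(14,4) = 1001; no postdocs → C(11,4) = 330; no professors → C(11,4) = 330.
Add back selections omitting two groups (i.e. drawn from a single group): C(4,4) + C(7,4) + C(7,4) = 71.
By inclusion–exclusion: 3060 − 1661 + 71 = 1470.

1470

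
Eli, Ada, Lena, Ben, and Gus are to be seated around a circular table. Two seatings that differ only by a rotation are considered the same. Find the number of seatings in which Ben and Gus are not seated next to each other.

12

All circular seatings of 5 people number (4)! = 24.
Seatings with Ben beside Gus: treat them as a block with 2 internal orders, giving 2 × (3)! = 12.
Subtracting, 24 − 12 = 12.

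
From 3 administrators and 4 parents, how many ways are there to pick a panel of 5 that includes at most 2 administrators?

Split by how many administrators are chosen (0 through 2).
Sum: C(3,0)·C(4,5) + C(3,1)·C(4,4) + C(3,2)·C(4,3) = 0 + 3 + 12 = 15.

15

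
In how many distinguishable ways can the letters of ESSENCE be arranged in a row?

ESSENCE has 7 letters with E appearing 3 times and S appearing twice.
The number of distinct arrangements is 7!/(3!·2!) = 5040/12 = 420.

420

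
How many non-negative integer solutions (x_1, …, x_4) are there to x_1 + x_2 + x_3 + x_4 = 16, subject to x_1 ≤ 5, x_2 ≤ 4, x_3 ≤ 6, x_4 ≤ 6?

55

By stars and bars, unrestricted non-negative solutions to x_1+…+x_4 = 16 number C(16+3,3) = 969.
Subtract solutions that violate a single cap (substitute x_i' = x_i − (cap_i+1)): x_1 ≥ 6 gives C(13,3) = 286; x_2 ≥ 5 gives C(14,3) = 364; x_3 ≥ 7 gives C(12,3) = 220; x_4 ≥ 7 gives C(12,3) = 220. Together 1090.
Add back pairs where two caps are both exceeded: 56 + 20 + 20 + 35 + 35 + 10 = 176.
By inclusion–exclusion the count is 969 − 1090 + 176 = 55.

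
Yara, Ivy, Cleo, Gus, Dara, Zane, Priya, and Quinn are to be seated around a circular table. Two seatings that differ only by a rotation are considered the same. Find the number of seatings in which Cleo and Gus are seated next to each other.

1440

Glue Cleo and Gus into a block (2 internal orders). Seating 7 units around a circle gives (6)! arrangements.
So 2 × (6)! = 2 × 720 = 1440.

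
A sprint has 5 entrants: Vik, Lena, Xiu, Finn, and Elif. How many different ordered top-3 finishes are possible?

60

There are 5 choices for 1st place, 4 for 2nd, and 3 for 3rd.
That gives 5 × 4 × 3 = 60.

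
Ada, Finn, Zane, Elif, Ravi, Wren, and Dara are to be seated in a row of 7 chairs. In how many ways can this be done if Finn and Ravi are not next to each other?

Of the 7! = 5040 arrangements, those with Finn and Ravi adjacent number 2 × 6! = 1440 (treat the pair as a block with 2 internal orders).
Complementary counting: 5040 − 1440 = 3600.

3600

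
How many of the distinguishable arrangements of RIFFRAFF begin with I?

105

With the first slot taken by I, it remains to arrange the other 7 letters (RFFRAFF).
Those 7 letters have F appearing 4 times and R appearing twice, giving (7)!/(4!·2!) = 105.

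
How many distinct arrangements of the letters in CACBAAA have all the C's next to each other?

30

Treat the 2 copies of C as a single block. The multiset to arrange is then {CC, A, A, A, A, B}, 6 items in all.
That gives (6)!/(4!) = 30 arrangements.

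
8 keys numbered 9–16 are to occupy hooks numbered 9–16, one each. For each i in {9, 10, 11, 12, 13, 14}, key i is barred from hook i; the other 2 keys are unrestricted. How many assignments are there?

18806

Let Aᵢ (for 9 ≤ i ≤ 14) be the placements that put key i in its forbidden hook. Any j of these fix j positions, leaving (8−j)! ways to fill the rest, and there are C(6,j) ways to pick which j.
By inclusion–exclusion, the number of valid placements is Σ_{j=0}^{6} (−1)^j C(6,j)·(8−j)!.
Computing: 40320 − 30240 + 10800 − 2400 + 360 − 36 + 2 = 18806.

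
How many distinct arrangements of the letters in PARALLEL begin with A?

840

With the first slot taken by A, it remains to arrange the other 7 letters (PRALLEL).
Those 7 letters have L appearing 3 times, giving (7)!/(3!) = 840.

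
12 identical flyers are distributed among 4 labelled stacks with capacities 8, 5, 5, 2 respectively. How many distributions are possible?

89

Ignoring the caps, the number of non-negative solutions to x_1+…+x_4 = 12 is C(15,3) = 455.
Subtract solutions that violate a single cap (substitute x_i' = x_i − (cap_i+1)): x_1 ≥ 9 gives C(6,3) = 20; x_2 ≥ 6 gives C(9,3) = 84; x_3 ≥ 6 gives C(9,3) = 84; x_4 ≥ 3 gives C(12,3) = 220. Together 408.
Add back pairs where two caps are both exceeded: 0 + 0 + 1 + 1 + 20 + 20 = 42.
By inclusion–exclusion the count is 455 − 408 + 42 = 89.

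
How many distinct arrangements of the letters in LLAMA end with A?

With the last slot taken by A, it remains to arrange the other 4 letters (LLMA).
Those 4 letters have L appearing twice, giving (4)!/(2!) = 12.

12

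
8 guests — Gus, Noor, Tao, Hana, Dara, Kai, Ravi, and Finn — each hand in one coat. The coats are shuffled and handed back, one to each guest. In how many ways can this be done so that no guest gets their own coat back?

This is the derangement count D_8: permutations of 8 items with no fixed point.
By inclusion–exclusion this is Σ_{j=0}^{8} (−1)^j C(8,j)·(8−j)!.
Computing: 40320 − 40320 + 20160 − 6720 + 1680 − 336 + 56 − 8 + 1 = 14833.

14833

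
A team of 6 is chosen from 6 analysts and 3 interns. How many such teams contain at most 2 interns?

64

Split by how many interns are chosen (0 through 2).
Sum: C(3,0)·C(6,6) + C(3,1)·C(6,5) + C(3,2)·C(6,4) = 1 + 18 + 45 = 64.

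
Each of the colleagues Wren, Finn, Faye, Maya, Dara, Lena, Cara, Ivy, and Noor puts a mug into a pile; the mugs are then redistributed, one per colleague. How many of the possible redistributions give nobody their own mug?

133496

Count assignments avoiding every fixed point. For any j of the 9 colleagues fixed to their own mug, the other 9−j can be arranged in (9−j)! ways.
By inclusion–exclusion this is Σ_{j=0}^{9} (−1)^j C(9,j)·(9−j)!.
Computing: 362880 − 362880 + 181440 − 60480 + 15120 − 3024 + 504 − 72 + 9 − 1 = 133496.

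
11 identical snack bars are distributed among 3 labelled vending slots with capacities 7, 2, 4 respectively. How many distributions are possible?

6

By stars and bars, unrestricted non-negative solutions to x_1+…+x_3 = 11 number C(11+2,2) = 78.
Subtract solutions that violate a single cap (substitute x_i' = x_i − (cap_i+1)): x_1 ≥ 8 gives C(5,2) = 10; x_2 ≥ 3 gives C(10,2) = 45; x_3 ≥ 5 gives C(8,2) = 28. Together 83.
Add back pairs where two caps are both exceeded: 1 + 0 + 10 = 11.
By inclusion–exclusion the count is 78 − 83 + 11 = 6.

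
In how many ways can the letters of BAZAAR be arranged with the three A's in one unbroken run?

24

Treat the 3 copies of A as a single block. The multiset to arrange is then {AAA, B, R, Z}, 4 items in all.
All 4 items are distinct, so there are (4)! = 24 arrangements.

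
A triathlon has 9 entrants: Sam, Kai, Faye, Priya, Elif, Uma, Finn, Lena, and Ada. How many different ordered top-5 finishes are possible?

15120

There are 9 choices for 1st place, 8 for 2nd, and so on down to 5 for position 5.
That gives 9 × 8 × 7 × 6 × 5 = 15120.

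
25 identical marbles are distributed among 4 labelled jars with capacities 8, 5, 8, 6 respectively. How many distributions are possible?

10

By stars and bars, unrestricted non-negative solutions to x_1+…+x_4 = 25 number C(25+3,3) = 3276.
Subtract solutions that violate a single cap (substitute x_i' = x_i − (cap_i+1)): x_1 ≥ 9 gives C(19,3) = 969; x_2 ≥ 6 gives C(22,3) = 1540; x_3 ≥ 9 gives C(19,3) = 969; x_4 ≥ 7 gives C(21,3) = 1330. Together 4808.
Add back pairs where two caps are both exceeded: 286 + 120 + 220 + 286 + 455 + 220 = 1587.
Subtract triples: 4 + 20 + 1 + 20 = 45.
By inclusion–exclusion the count is 3276 − 4808 + 1587 − 45 = 10.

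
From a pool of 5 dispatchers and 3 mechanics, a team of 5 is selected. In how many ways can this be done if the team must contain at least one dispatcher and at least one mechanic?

Total 5-person selections from all 8: C(8,5) = 56.
Subtract selections that omit an entire group: no dispatchers → C(3,5) = 0; no mechanics → C(5,5) = 1.
Both groups omitted at once is impossible, so 56 − 1 = 55.

55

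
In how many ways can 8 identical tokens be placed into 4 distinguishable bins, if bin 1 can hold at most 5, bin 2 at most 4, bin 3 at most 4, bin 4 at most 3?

Without the upper bounds there are C(11,3) = 165 ways to split 8 among 4 bins.
Subtract solutions that violate a single cap (substitute x_i' = x_i − (cap_i+1)): x_1 ≥ 6 gives C(5,3) = 10; x_2 ≥ 5 gives C(6,3) = 20; x_3 ≥ 5 gives C(6,3) = 20; x_4 ≥ 4 gives C(7,3) = 35. Together 85.
No two caps can be exceeded simultaneously, so the pair terms are all 0.
By inclusion–exclusion the count is 165 − 85 + 0 = 80.

80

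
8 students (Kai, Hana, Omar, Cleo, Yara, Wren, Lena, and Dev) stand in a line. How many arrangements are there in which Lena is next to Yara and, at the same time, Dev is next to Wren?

2880

Treat {Lena,Yara} as one block (2 orders) and {Dev,Wren} as another (2 orders).
That leaves 6 units to arrange: 2 × 2 × 6! = 4 × 720 = 2880.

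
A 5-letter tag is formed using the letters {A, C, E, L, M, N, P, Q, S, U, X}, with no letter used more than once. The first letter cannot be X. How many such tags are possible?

The first letter has 11−1 = 10 choices (anything except X).
The remaining 4 letters are filled from the other 10 symbols without repetition: 10 × 9 × 8 × 7 = 5040.
Total: 10 × 5040 = 50400.

50400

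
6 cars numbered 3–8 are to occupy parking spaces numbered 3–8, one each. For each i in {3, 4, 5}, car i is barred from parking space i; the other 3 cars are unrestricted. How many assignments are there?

426

Let Aᵢ (for i ∈ {3, 4, 5}) be the placements that put car i in its forbidden parking space. Any j of these fix j positions, leaving (6−j)! ways to fill the rest, and there are C(3,j) ways to pick which j.
By inclusion–exclusion, the number of valid placements is Σ_{j=0}^{3} (−1)^j C(3,j)·(6−j)!.
Computing: 720 − 360 + 72 − 6 = 426.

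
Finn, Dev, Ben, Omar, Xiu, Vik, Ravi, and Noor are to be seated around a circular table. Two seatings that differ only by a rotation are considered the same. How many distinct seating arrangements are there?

Fix one person's seat to break rotational symmetry; the remaining 7 people can be arranged in (7)! = 5040 ways.

5040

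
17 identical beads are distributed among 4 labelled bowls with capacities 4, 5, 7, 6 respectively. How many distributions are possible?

55

Ignoring the caps, the number of non-negative solutions to x_1+…+x_4 = 17 is C(20,3) = 1140.
Subtract solutions that violate a single cap (substitute x_i' = x_i − (cap_i+1)): x_1 ≥ 5 gives C(15,3) = 455; x_2 ≥ 6 gives C(14,3) = 364; x_3 ≥ 8 gives C(12,3) = 220; x_4 ≥ 7 gives C(13,3) = 286. Together 1325.
Add back pairs where two caps are both exceeded: 84 + 35 + 56 + 20 + 35 + 10 = 240.
By inclusion–exclusion the count is 1140 − 1325 + 240 = 55.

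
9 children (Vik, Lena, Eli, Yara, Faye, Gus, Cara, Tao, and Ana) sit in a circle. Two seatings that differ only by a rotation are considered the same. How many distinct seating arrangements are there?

40320

Around a circle, 9 distinct people have 9!/9 = (8)! = 40320 rotationally distinct seatings.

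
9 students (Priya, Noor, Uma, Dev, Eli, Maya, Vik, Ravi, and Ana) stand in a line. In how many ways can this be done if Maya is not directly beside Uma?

There are 9! = 362880 arrangements in all. If Maya and Uma are adjacent, merging them into one block gives 2·(8)! = 80640 arrangements.
So 362880 − 80640 = 282240 arrangements keep them apart.

282240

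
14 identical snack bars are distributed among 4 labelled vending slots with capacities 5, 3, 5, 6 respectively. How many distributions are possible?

Without the upper bounds there are C(17,3) = 680 ways to split 14 among 4 vending slots.
Subtract solutions that violate a single cap (substitute x_i' = x_i − (cap_i+1)): x_1 ≥ 6 gives C(11,3) = 165; x_2 ≥ 4 gives C(13,3) = 286; x_3 ≥ 6 gives C(11,3) = 165; x_4 ≥ 7 gives C(10,3) = 120. Together 736.
Add back pairs where two caps are both exceeded: 35 + 10 + 4 + 35 + 20 + 4 = 108.
By inclusion–exclusion the count is 680 − 736 + 108 = 52.

52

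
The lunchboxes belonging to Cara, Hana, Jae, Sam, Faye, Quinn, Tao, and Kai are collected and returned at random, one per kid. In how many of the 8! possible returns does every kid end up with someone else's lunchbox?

14833

Count assignments avoiding every fixed point. For any j of the 8 kids fixed to their own lunchbox, the other 8−j can be arranged in (8−j)! ways.
By inclusion–exclusion this is Σ_{j=0}^{8} (−1)^j C(8,j)·(8−j)!.
Computing: 40320 − 40320 + 20160 − 6720 + 1680 − 336 + 56 − 8 + 1 = 14833.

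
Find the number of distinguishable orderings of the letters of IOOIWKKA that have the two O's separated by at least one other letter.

3780

Total arrangements of IOOIWKKA: 8!/(2!·2!·2!) = 5040.
If the two O's are adjacent, glue them into one block, leaving 7 items to arrange: (7)!/(2!·2!) = 1260 ways.
Subtracting, 5040 − 1260 = 3780 arrangements keep the O's apart.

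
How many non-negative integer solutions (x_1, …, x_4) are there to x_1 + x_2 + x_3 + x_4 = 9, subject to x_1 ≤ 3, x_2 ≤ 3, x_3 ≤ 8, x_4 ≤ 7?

By stars and bars, unrestricted non-negative solutions to x_1+…+x_4 = 9 number C(9+3,3) = 220.
Subtract solutions that violate a single cap (substitute x_i' = x_i − (cap_i+1)): x_1 ≥ 4 gives C(8,3) = 56; x_2 ≥ 4 gives C(8,3) = 56; x_3 ≥ 9 gives C(3,3) = 1; x_4 ≥ 8 gives C(4,3) = 4. Together 117.
Add back pairs where two caps are both exceeded: 4 + 0 + 0 + 0 + 0 + 0 = 4.
By inclusion–exclusion the count is 220 − 117 + 4 = 107.

107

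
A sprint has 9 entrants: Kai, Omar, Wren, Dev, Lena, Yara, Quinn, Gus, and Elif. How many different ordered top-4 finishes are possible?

3024

This is an ordered selection of 4 from 9: P(9,4).
That gives 9 × 8 × 7 × 6 = 3024.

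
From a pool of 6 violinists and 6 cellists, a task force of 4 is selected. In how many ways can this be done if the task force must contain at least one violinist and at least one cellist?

Total 4-person selections from all 12: C(12,4) = 495.
Selections missing a whole group: no violinists → C(6,4) = 15; no cellists → C(6,4) = 15.
Both groups omitted at once is impossible, so 495 − 30 = 465.

465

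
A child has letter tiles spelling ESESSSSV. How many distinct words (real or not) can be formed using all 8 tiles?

168

The 8 letters of ESESSSSV have repeats: E appearing twice and S appearing 5 times.
Dividing 8! = 40320 by 5!·2! = 240 for the repeated letters gives 168.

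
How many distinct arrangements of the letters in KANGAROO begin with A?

With the first slot taken by A, it remains to arrange the other 7 letters (KNGAROO).
Those 7 letters have O appearing twice, giving (7)!/(2!) = 2520.

2520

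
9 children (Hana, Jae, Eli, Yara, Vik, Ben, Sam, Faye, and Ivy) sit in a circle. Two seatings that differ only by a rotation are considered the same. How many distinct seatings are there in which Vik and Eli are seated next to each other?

10080

Treat {Vik, Eli} as one unit (2 internal orders) and seat the resulting 8 units around the table: (7)! circular arrangements.
So 2 × (7)! = 2 × 5040 = 10080.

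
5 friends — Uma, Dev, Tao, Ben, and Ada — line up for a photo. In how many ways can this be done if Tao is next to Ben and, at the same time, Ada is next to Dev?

Treat {Tao,Ben} as one block (2 orders) and {Ada,Dev} as another (2 orders).
That leaves 3 units to arrange: 2 × 2 × 3! = 4 × 6 = 24.

24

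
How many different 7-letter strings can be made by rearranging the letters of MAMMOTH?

Letter multiplicities in MAMMOTH: A×1, H×1, M×3, O×1, T×1.
The number of distinct arrangements is 7!/(3!) = 5040/6 = 840.

840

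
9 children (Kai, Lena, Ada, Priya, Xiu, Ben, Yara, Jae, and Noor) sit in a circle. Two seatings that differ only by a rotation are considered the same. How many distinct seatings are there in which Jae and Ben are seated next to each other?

Treat {Jae, Ben} as one unit (2 internal orders) and seat the resulting 8 units around the table: (7)! circular arrangements.
So 2 × (7)! = 2 × 5040 = 10080.

10080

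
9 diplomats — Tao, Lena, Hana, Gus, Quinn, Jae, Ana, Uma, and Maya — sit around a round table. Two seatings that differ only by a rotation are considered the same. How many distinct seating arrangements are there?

40320

Seat Tao anywhere (absorbing the rotational symmetry), then permute the other 8: (8)! = 40320.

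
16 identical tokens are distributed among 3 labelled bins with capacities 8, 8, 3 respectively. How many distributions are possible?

By stars and bars, unrestricted non-negative solutions to x_1+…+x_3 = 16 number C(16+2,2) = 153.
Subtract solutions that violate a single cap (substitute x_i' = x_i − (cap_i+1)): x_1 ≥ 9 gives C(9,2) = 36; x_2 ≥ 9 gives C(9,2) = 36; x_3 ≥ 4 gives C(14,2) = 91. Together 163.
Add back pairs where two caps are both exceeded: 0 + 10 + 10 = 20.
By inclusion–exclusion the count is 153 − 163 + 20 = 10.

10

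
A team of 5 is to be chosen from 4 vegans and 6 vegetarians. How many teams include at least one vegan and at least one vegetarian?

With no constraint there are C(10,5) = 252 possible selections.
Subtract selections that omit an entire group: no vegans → C(6,5) = 6; no vegetarians → C(4,5) = 0.
Both groups omitted at once is impossible, so 252 − 6 = 246.

246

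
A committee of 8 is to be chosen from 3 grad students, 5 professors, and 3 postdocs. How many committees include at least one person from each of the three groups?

163

With no constraint there are C(11,8) = 165 possible selections.
Subtract selections that omit an entire group: no grad students → C(8,8) = 1; no professors → C(6,8) = 0; no postdocs → C(8,8) = 1.
Add back selections omitting two groups (i.e. drawn from a single group): C(3,8) + C(5,8) + C(3,8) = 0.
By inclusion–exclusion: 165 − 2 + 0 = 163.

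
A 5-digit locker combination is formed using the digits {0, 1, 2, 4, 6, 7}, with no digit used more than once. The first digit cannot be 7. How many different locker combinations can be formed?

600

The first digit has 6−1 = 5 choices (anything except 7).
The remaining 4 digits are filled from the other 5 symbols without repetition: 5 × 4 × 3 × 2 = 120.
Total: 5 × 120 = 600.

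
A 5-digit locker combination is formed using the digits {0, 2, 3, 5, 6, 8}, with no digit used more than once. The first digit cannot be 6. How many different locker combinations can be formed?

600

The first digit has 6−1 = 5 choices (anything except 6).
The remaining 4 digits are filled from the other 5 symbols without repetition: 5 × 4 × 3 × 2 = 120.
Total: 5 × 120 = 600.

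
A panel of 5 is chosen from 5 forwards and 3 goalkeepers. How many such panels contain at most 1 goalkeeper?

16

Split by how many goalkeepers are chosen (0 through 1).
Sum: C(3,0)·C(5,5) + C(3,1)·C(5,4) = 1 + 15 = 16.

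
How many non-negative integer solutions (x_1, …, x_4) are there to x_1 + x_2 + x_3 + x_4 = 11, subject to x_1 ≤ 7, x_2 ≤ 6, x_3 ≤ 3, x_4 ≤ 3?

91

Without the upper bounds there are C(14,3) = 364 ways to split 11 among 4 variables.
Subtract solutions that violate a single cap (substitute x_i' = x_i − (cap_i+1)): x_1 ≥ 8 gives C(6,3) = 20; x_2 ≥ 7 gives C(7,3) = 35; x_3 ≥ 4 gives C(10,3) = 120; x_4 ≥ 4 gives C(10,3) = 120. Together 295.
Add back pairs where two caps are both exceeded: 0 + 0 + 0 + 1 + 1 + 20 = 22.
By inclusion–exclusion the count is 364 − 295 + 22 = 91.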